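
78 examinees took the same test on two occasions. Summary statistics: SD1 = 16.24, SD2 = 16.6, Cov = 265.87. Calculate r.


r = cov(X,Y) / (SD_X * SD_Y)
r = 265.87 / (16.24 * 16.6)
r = 265.87 / 269.584
r = 0.9862

0.9862


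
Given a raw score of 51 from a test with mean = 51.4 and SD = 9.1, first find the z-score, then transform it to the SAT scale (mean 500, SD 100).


z = (X - mean) / SD = (51 - 51.4) / 9.1
z = -0.4 / 9.1
z = -0.044
SAT-scale = SAT = 500 + 100z
Carry z at full precision (z = -0.4 / 9.1) into the conversion:
SAT-scale = 500 + 100 * (-0.4 / 9.1) = 500 + -40 / 9.1
SAT-scale = 500 + -4.3956
SAT-scale = 495.6044

495.6044


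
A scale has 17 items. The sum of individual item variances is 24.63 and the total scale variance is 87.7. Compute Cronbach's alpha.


alpha = (k/(k-1)) * (1 - sum(si^2)/s_total^2)
= (17/16) * (1 - 24.63/87.7)
alpha = 0.7641

0.7641


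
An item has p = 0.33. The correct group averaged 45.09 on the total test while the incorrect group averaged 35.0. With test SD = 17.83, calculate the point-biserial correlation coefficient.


q = 1 - p = 0.67
rpb = ((M1 - M0) / SD) * sqrt(p * q)
rpb = ((45.09 - 35.0) / 17.83) * sqrt(0.33 * 0.67)
rpb = 0.2661

0.2661


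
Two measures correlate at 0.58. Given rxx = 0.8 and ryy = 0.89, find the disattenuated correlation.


r_corrected = rxy / sqrt(rxx * ryy)
= 0.58 / sqrt(0.8 * 0.89)
= 0.58 / sqrt(0.712)
= 0.58 / 0.843801
r_corrected = 0.6874

0.6874


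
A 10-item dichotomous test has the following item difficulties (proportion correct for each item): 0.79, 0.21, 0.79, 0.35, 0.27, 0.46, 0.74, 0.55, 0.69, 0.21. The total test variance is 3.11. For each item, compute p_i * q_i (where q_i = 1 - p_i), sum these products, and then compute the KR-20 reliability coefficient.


For each item, compute p_i * q_i:
  Item 1: 0.79 * 0.21 = 0.1659
  Item 2: 0.21 * 0.79 = 0.1659
  Item 3: 0.79 * 0.21 = 0.1659
  Item 4: 0.35 * 0.65 = 0.2275
  Item 5: 0.27 * 0.73 = 0.1971
  Item 6: 0.46 * 0.54 = 0.2484
  Item 7: 0.74 * 0.26 = 0.1924
  Item 8: 0.55 * 0.45 = 0.2475
  Item 9: 0.69 * 0.31 = 0.2139
  Item 10: 0.21 * 0.79 = 0.1659
Sum(p_i * q_i) = 0.1659 + 0.1659 + 0.1659 + 0.2275 + 0.1971 + 0.2484 + 0.1924 + 0.2475 + 0.2139 + 0.1659 = 1.9904
KR-20 = (k/(k-1)) * (1 - Sum(p_i*q_i) / Var_total)
= (10/9) * (1 - 1.9904/3.11)
= 1.1111 * 0.36
KR-20 = 0.4

0.4


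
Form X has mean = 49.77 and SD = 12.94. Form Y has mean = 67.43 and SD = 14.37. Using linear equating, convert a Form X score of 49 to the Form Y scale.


slope = SD_Y / SD_X = 14.37 / 12.94 ~ 1.1105
intercept = mean_Y - slope * mean_X = 67.43 - (14.37 / 12.94) * 49.77 ~ 12.1599
Y = slope * X + intercept. To avoid rounding drift from the rounded slope/intercept, evaluate the equivalent form Y = mean_Y + SD_Y * (X - mean_X) / SD_X at full precision:
Y = 67.43 + 14.37 * (49 - 49.77) / 12.94
Y = 67.43 - 14.37 * 0.77 / 12.94
Y = 67.43 - 11.0649 / 12.94
Y = 67.43 - 0.8551
Y = 66.5749

66.5749


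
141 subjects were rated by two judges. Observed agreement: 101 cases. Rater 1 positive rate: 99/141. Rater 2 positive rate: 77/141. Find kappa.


P_o = 101/141 = 0.716312
P_e = (99*77 + 42*64) / 19881 = 0.518636
kappa = (P_o - P_e) / (1 - P_e)
kappa = (0.716312 - 0.518636) / (1 - 0.518636)
kappa = 0.4107

0.4107


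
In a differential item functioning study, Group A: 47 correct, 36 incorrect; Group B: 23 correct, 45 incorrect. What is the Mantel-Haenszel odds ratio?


Odds_A = 47/36 = 1.3056
Odds_B = 23/45 = 0.5111
OR = Odds_A / Odds_B = 1.3056 / 0.5111
Exactly, OR = (47 * 45) / (36 * 23) = 2115 / 828
OR = 2.5543

2.5543


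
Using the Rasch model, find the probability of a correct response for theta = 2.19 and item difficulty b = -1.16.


theta - b = 2.19 - -1.16 = 3.35
exp(-(theta - b)) = exp(-3.35) = 0.0351
P = 1 / (1 + 0.0351)
P = 0.9661

0.9661


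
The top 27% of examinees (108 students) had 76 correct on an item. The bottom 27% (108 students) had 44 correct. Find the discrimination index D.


p_upper = 76/108 = 0.7037
p_lower = 44/108 = 0.4074
D = 0.7037 - 0.4074 = 0.2963

0.2963


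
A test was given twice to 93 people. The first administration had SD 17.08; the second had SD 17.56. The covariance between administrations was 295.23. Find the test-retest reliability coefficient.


r = cov(X,Y) / (SD_X * SD_Y)
r = 295.23 / (17.08 * 17.56)
r = 295.23 / 299.9248
r = 0.9843

0.9843


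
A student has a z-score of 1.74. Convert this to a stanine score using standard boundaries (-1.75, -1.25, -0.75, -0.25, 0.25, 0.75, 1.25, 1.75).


Stanine boundaries: [-1.75, -1.25, -0.75, -0.25, 0.25, 0.75, 1.25, 1.75]
z = 1.74
Check each boundary:
  z >= -1.75 -> could be stanine 2
  z >= -1.25 -> could be stanine 3
  z >= -0.75 -> could be stanine 4
  z >= -0.25 -> could be stanine 5
  z >= 0.25 -> could be stanine 6
  z >= 0.75 -> could be stanine 7
  z >= 1.25 -> could be stanine 8
  z < 1.75
Highest qualifying boundary gives stanine = 8

8


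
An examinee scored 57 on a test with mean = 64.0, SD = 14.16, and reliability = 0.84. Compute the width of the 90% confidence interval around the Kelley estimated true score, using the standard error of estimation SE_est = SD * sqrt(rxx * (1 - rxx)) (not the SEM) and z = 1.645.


True score estimate = 0.84*57 + 0.16*64.0 = 58.12
SE_est = SD * sqrt(rxx * (1 - rxx)) = 14.16 * sqrt(0.84 * 0.16) = 14.16 * sqrt(0.1344) = 5.191142
CI = T_est +/- z * SE_est, so width = 2 * z * SE_est = 2 * 1.645 * 5.191142
Width = 17.0789

17.0789


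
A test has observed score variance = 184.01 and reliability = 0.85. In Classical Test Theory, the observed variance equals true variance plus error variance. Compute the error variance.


var_true = rxx * var_obs = 0.85 * 184.01 = 156.4085
var_error = var_obs - var_true
var_error = 184.01 - 156.4085
var_error = 27.6015

27.6015


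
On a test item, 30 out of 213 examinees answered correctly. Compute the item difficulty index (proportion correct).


Item difficulty p = number correct / total examinees
p = 30 / 213
p = 0.1408

0.1408


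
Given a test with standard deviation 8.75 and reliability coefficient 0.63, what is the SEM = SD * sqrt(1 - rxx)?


SEM = SD * sqrt(1 - rxx)
SEM = 8.75 * sqrt(1 - 0.63)
SEM = 8.75 * sqrt(0.37) = 8.75 * 0.608276
SEM = 5.3224

5.3224


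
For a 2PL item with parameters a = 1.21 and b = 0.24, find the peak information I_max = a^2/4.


For 2PL, max info at theta = b = 0.24
I_max = a^2 / 4 = 1.21^2 / 4
= 1.4641 / 4
I_max = 0.366

0.366


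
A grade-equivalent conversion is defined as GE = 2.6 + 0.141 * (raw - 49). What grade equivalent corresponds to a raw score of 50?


raw - median = 50 - 49 = 1
slope * diff = 0.141 * 1 = 0.141
GE = 2.6 + 0.141
GE = 2.741

2.741


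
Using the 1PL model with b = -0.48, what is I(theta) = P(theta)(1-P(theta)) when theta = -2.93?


P = 1/(1+exp(-(-2.93--0.48))) = 0.0794
I = P*(1-P) = 0.0794 * 0.9206
I = 0.0731

0.0731


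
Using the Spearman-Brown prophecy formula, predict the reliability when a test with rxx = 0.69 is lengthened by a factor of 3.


r_new = (n * rxx) / (1 + (n-1) * rxx)
r_new = (3 * 0.69) / (1 + 2 * 0.69)
r_new = 2.07 / 2.38
r_new = 0.8697

0.8697


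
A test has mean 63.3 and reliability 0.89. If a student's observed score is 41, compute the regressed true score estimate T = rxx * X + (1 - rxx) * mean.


T_est = rxx * X + (1 - rxx) * mean
T_est = 0.89 * 41 + 0.11 * 63.3
T_est = 36.49 + 6.963
T_est = 43.453

43.453


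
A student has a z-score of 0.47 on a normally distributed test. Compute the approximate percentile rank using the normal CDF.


CDF(z) = 0.5 * (1 + erf(z/sqrt(2)))
erf(0.3323) = 0.3616
CDF = 0.6808
Percentile rank = 0.6808 * 100 = 68.08

68.08


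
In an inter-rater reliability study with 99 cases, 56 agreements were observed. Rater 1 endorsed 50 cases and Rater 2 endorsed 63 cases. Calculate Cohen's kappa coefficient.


P_o = 56/99 = 0.565657
P_e = (50*63 + 49*36) / 9801 = 0.501377
kappa = (P_o - P_e) / (1 - P_e)
kappa = (0.565657 - 0.501377) / (1 - 0.501377)
kappa = 0.1289

0.1289


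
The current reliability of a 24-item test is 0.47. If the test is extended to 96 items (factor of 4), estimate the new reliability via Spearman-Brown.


r_new = (n * rxx) / (1 + (n-1) * rxx)
r_new = (4 * 0.47) / (1 + 3 * 0.47)
r_new = 1.88 / 2.41
r_new = 0.7801

0.7801


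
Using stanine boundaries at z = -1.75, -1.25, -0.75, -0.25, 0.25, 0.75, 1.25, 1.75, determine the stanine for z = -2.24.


Stanine boundaries: [-1.75, -1.25, -0.75, -0.25, 0.25, 0.75, 1.25, 1.75]
z = -2.24
Check each boundary:
  z < -1.75
  z < -1.25
  z < -0.75
  z < -0.25
  z < 0.25
  z < 0.75
  z < 1.25
  z < 1.75
Highest qualifying boundary gives stanine = 1

1


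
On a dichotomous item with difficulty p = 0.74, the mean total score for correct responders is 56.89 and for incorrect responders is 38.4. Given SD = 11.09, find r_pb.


q = 1 - p = 0.26
rpb = ((M1 - M0) / SD) * sqrt(p * q)
rpb = ((56.89 - 38.4) / 11.09) * sqrt(0.74 * 0.26)
rpb = 0.7313

0.7313


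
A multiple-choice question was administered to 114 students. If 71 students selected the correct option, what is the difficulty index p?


Item difficulty p = number correct / total examinees
p = 71 / 114
p = 0.6228

0.6228


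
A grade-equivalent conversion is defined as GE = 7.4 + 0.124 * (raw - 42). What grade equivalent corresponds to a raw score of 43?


raw - median = 43 - 42 = 1
slope * diff = 0.124 * 1 = 0.124
GE = 7.4 + 0.124
GE = 7.524

7.524


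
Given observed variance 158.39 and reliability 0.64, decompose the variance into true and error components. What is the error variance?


var_true = rxx * var_obs = 0.64 * 158.39 = 101.3696
var_error = var_obs - var_true
var_error = 158.39 - 101.3696
var_error = 57.0204

57.0204


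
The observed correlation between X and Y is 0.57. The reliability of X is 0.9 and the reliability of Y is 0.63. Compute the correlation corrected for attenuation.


r_corrected = rxy / sqrt(rxx * ryy)
= 0.57 / sqrt(0.9 * 0.63)
= 0.57 / sqrt(0.567)
= 0.57 / 0.752994
r_corrected = 0.757

0.757


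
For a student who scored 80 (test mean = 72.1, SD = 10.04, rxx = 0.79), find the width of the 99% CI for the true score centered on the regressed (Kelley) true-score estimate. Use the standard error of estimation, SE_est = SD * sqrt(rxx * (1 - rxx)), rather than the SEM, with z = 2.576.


True score estimate = 0.79*80 + 0.21*72.1 = 78.341
SE_est = SD * sqrt(rxx * (1 - rxx)) = 10.04 * sqrt(0.79 * 0.21) = 10.04 * sqrt(0.1659) = 4.089375
CI = T_est +/- z * SE_est, so width = 2 * z * SE_est = 2 * 2.576 * 4.089375
Width = 21.0685

21.0685


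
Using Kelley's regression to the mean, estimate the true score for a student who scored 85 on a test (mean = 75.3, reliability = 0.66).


T_est = rxx * X + (1 - rxx) * mean
T_est = 0.66 * 85 + 0.34 * 75.3
T_est = 56.1 + 25.602
T_est = 81.702

81.702


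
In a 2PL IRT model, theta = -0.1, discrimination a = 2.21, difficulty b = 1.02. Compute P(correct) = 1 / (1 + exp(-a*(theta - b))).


a*(theta - b) = 2.21 * (-0.1 - 1.02) = -2.4752
exp(--2.4752) = 11.8841
P = 1 / (1 + 11.8841)
P = 0.0776

0.0776


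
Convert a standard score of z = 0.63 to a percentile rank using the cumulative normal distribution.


CDF(z) = 0.5 * (1 + erf(z/sqrt(2)))
erf(0.4455) = 0.4713
CDF = 0.7357
Percentile rank = 0.7357 * 100 = 73.57

73.57


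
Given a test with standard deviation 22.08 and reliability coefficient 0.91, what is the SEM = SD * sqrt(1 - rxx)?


SEM = SD * sqrt(1 - rxx)
SEM = 22.08 * sqrt(1 - 0.91)
SEM = 22.08 * sqrt(0.09) = 22.08 * 0.3
SEM = 6.624

6.624


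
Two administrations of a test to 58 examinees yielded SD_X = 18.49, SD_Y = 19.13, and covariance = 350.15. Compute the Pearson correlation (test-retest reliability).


r = cov(X,Y) / (SD_X * SD_Y)
r = 350.15 / (18.49 * 19.13)
r = 350.15 / 353.7137
r = 0.9899

0.9899


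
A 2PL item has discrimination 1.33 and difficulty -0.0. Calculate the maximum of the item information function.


For 2PL, max info at theta = b = -0.0
I_max = a^2 / 4 = 1.33^2 / 4
= 1.7689 / 4
I_max = 0.4422

0.4422


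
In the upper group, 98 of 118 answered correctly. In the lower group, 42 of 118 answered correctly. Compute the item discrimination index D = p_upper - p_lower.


p_upper = 98/118 = 0.8305
p_lower = 42/118 = 0.3559
D = 0.8305 - 0.3559 = 0.4746

0.4746


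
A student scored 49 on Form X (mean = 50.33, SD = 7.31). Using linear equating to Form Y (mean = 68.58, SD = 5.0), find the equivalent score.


slope = SD_Y / SD_X = 5.0 / 7.31 ~ 0.684
intercept = mean_Y - slope * mean_X = 68.58 - (5.0 / 7.31) * 50.33 ~ 34.1546
Y = slope * X + intercept. To avoid rounding drift from the rounded slope/intercept, evaluate the equivalent form Y = mean_Y + SD_Y * (X - mean_X) / SD_X at full precision:
Y = 68.58 + 5.0 * (49 - 50.33) / 7.31
Y = 68.58 - 5.0 * 1.33 / 7.31
Y = 68.58 - 6.65 / 7.31
Y = 68.58 - 0.9097
Y = 67.6703

67.6703


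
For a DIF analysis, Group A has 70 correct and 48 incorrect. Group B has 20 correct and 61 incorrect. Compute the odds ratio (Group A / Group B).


Odds_A = 70/48 = 1.4583
Odds_B = 20/61 = 0.3279
OR = Odds_A / Odds_B = 1.4583 / 0.3279
Exactly, OR = (70 * 61) / (48 * 20) = 4270 / 960
OR = 4.4479

4.4479


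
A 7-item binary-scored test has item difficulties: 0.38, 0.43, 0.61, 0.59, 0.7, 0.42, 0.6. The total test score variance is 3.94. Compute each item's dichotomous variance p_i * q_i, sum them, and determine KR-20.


For each item, compute p_i * q_i:
  Item 1: 0.38 * 0.62 = 0.2356
  Item 2: 0.43 * 0.57 = 0.2451
  Item 3: 0.61 * 0.39 = 0.2379
  Item 4: 0.59 * 0.41 = 0.2419
  Item 5: 0.7 * 0.3 = 0.21
  Item 6: 0.42 * 0.58 = 0.2436
  Item 7: 0.6 * 0.4 = 0.24
Sum(p_i * q_i) = 0.2356 + 0.2451 + 0.2379 + 0.2419 + 0.21 + 0.2436 + 0.24 = 1.6541
KR-20 = (k/(k-1)) * (1 - Sum(p_i*q_i) / Var_total)
= (7/6) * (1 - 1.6541/3.94)
= 1.1667 * 0.5802
KR-20 = 0.6769

0.6769


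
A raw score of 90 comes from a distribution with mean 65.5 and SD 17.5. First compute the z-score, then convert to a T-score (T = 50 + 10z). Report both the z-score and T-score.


z = (X - mean) / SD = (90 - 65.5) / 17.5
z = 24.5 / 17.5
z = 1.4
T-score = T = 50 + 10z
Carry z at full precision (z = 24.5 / 17.5) into the conversion:
T-score = 50 + 10 * (24.5 / 17.5) = 50 + 245 / 17.5
T-score = 50 + 14.0
T-score = 64.0

64.0


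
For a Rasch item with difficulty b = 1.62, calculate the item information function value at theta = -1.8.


P = 1/(1+exp(-(-1.8-1.62))) = 0.0317
I = P*(1-P) = 0.0317 * 0.9683
I = 0.0307

0.0307


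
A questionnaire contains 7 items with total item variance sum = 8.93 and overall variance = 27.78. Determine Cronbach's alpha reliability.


alpha = (k/(k-1)) * (1 - sum(si^2)/s_total^2)
= (7/6) * (1 - 8.93/27.78)
alpha = 0.7916

0.7916


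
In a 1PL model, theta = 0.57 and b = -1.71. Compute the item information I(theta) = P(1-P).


P = 1/(1+exp(-(0.57--1.71))) = 0.9072
I = P*(1-P) = 0.9072 * 0.0928
I = 0.0842

0.0842


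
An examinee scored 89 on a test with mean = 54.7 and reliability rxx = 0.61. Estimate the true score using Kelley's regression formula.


T_est = rxx * X + (1 - rxx) * mean
T_est = 0.61 * 89 + 0.39 * 54.7
T_est = 54.29 + 21.333
T_est = 75.623

75.623


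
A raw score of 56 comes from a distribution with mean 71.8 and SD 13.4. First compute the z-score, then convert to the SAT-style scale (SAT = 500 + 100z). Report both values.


z = (X - mean) / SD = (56 - 71.8) / 13.4
z = -15.8 / 13.4
z = -1.1791
SAT-scale = SAT = 500 + 100z
Carry z at full precision (z = -15.8 / 13.4) into the conversion:
SAT-scale = 500 + 100 * (-15.8 / 13.4) = 500 + -1580 / 13.4
SAT-scale = 500 + -117.9104
SAT-scale = 382.0896

382.0896


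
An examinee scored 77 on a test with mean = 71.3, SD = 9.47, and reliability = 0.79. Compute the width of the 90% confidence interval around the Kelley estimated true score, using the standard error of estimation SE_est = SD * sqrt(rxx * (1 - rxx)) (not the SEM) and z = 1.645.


True score estimate = 0.79*77 + 0.21*71.3 = 75.803
SE_est = SD * sqrt(rxx * (1 - rxx)) = 9.47 * sqrt(0.79 * 0.21) = 9.47 * sqrt(0.1659) = 3.857209
CI = T_est +/- z * SE_est, so width = 2 * z * SE_est = 2 * 1.645 * 3.857209
Width = 12.6902

12.6902


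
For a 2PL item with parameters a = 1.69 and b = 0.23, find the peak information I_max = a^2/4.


For 2PL, max info at theta = b = 0.23
I_max = a^2 / 4 = 1.69^2 / 4
= 2.8561 / 4
I_max = 0.714

0.714


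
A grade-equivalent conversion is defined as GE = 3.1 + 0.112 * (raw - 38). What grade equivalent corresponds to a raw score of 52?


raw - median = 52 - 38 = 14
slope * diff = 0.112 * 14 = 1.568
GE = 3.1 + 1.568
GE = 4.668

4.668


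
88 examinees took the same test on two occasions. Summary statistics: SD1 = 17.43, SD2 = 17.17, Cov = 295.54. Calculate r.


r = cov(X,Y) / (SD_X * SD_Y)
r = 295.54 / (17.43 * 17.17)
r = 295.54 / 299.2731
r = 0.9875

0.9875


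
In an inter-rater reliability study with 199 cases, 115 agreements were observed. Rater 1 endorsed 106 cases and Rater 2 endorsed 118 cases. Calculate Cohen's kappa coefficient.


P_o = 115/199 = 0.577889
P_e = (106*118 + 93*81) / 39601 = 0.506073
kappa = (P_o - P_e) / (1 - P_e)
kappa = (0.577889 - 0.506073) / (1 - 0.506073)
kappa = 0.1454

0.1454


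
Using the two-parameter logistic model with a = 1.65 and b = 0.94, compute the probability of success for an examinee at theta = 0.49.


a*(theta - b) = 1.65 * (0.49 - 0.94) = -0.7425
exp(--0.7425) = 2.1012
P = 1 / (1 + 2.1012)
P = 0.3225

0.3225


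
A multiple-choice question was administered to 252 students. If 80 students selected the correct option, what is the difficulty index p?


Item difficulty p = number correct / total examinees
p = 80 / 252
p = 0.3175

0.3175


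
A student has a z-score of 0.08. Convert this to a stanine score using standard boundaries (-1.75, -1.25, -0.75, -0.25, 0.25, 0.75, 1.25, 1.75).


Stanine boundaries: [-1.75, -1.25, -0.75, -0.25, 0.25, 0.75, 1.25, 1.75]
z = 0.08
Check each boundary:
  z >= -1.75 -> could be stanine 2
  z >= -1.25 -> could be stanine 3
  z >= -0.75 -> could be stanine 4
  z >= -0.25 -> could be stanine 5
  z < 0.25
  z < 0.75
  z < 1.25
  z < 1.75
Highest qualifying boundary gives stanine = 5

5


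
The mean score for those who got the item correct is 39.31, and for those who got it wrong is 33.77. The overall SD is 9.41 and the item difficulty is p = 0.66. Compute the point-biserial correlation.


q = 1 - p = 0.34
rpb = ((M1 - M0) / SD) * sqrt(p * q)
rpb = ((39.31 - 33.77) / 9.41) * sqrt(0.66 * 0.34)
rpb = 0.2789

0.2789


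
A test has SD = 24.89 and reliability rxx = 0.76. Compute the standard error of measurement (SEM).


SEM = SD * sqrt(1 - rxx)
SEM = 24.89 * sqrt(1 - 0.76)
SEM = 24.89 * sqrt(0.24) = 24.89 * 0.489898
SEM = 12.1936

12.1936


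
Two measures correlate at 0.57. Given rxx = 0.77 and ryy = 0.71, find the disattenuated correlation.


r_corrected = rxy / sqrt(rxx * ryy)
= 0.57 / sqrt(0.77 * 0.71)
= 0.57 / sqrt(0.5467)
= 0.57 / 0.739392
r_corrected = 0.7709

0.7709


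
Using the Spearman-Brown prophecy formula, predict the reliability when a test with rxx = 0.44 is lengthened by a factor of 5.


r_new = (n * rxx) / (1 + (n-1) * rxx)
r_new = (5 * 0.44) / (1 + 4 * 0.44)
r_new = 2.2 / 2.76
r_new = 0.7971

0.7971


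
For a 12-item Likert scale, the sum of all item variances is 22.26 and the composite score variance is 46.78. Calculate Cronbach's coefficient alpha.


alpha = (k/(k-1)) * (1 - sum(si^2)/s_total^2)
= (12/11) * (1 - 22.26/46.78)
alpha = 0.5718

0.5718


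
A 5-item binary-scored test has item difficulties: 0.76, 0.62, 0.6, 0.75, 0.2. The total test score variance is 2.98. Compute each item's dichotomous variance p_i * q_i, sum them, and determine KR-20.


For each item, compute p_i * q_i:
  Item 1: 0.76 * 0.24 = 0.1824
  Item 2: 0.62 * 0.38 = 0.2356
  Item 3: 0.6 * 0.4 = 0.24
  Item 4: 0.75 * 0.25 = 0.1875
  Item 5: 0.2 * 0.8 = 0.16
Sum(p_i * q_i) = 0.1824 + 0.2356 + 0.24 + 0.1875 + 0.16 = 1.0055
KR-20 = (k/(k-1)) * (1 - Sum(p_i*q_i) / Var_total)
= (5/4) * (1 - 1.0055/2.98)
= 1.25 * 0.6626
KR-20 = 0.8282

0.8282


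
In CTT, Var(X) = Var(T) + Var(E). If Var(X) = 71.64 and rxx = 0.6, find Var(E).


var_true = rxx * var_obs = 0.6 * 71.64 = 42.984
var_error = var_obs - var_true
var_error = 71.64 - 42.984
var_error = 28.656

28.656


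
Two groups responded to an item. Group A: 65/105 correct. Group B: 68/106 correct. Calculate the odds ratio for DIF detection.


Odds_A = 65/40 = 1.625
Odds_B = 68/38 = 1.7895
OR = Odds_A / Odds_B = 1.625 / 1.7895
Exactly, OR = (65 * 38) / (40 * 68) = 2470 / 2720
OR = 0.9081

0.9081


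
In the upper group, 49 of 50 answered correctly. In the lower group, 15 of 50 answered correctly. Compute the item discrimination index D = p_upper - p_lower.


p_upper = 49/50 = 0.98
p_lower = 15/50 = 0.3
D = 0.98 - 0.3 = 0.68

0.68


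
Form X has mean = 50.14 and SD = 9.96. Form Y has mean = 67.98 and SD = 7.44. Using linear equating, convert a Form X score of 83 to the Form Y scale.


slope = SD_Y / SD_X = 7.44 / 9.96 ~ 0.747
intercept = mean_Y - slope * mean_X = 67.98 - (7.44 / 9.96) * 50.14 ~ 30.526
Y = slope * X + intercept. To avoid rounding drift from the rounded slope/intercept, evaluate the equivalent form Y = mean_Y + SD_Y * (X - mean_X) / SD_X at full precision:
Y = 67.98 + 7.44 * (83 - 50.14) / 9.96
Y = 67.98 + 7.44 * 32.86 / 9.96
Y = 67.98 + 244.4784 / 9.96
Y = 67.98 + 24.546
Y = 92.526

92.526


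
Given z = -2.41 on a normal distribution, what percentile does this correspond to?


CDF(z) = 0.5 * (1 + erf(z/sqrt(2)))
erf(-1.7041) = -0.984
CDF = 0.008
Percentile rank = 0.008 * 100 = 0.8

0.8


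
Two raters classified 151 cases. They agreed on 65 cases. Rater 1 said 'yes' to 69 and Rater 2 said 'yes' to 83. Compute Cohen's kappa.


P_o = 65/151 = 0.430464
P_e = (69*83 + 82*68) / 22801 = 0.495724
kappa = (P_o - P_e) / (1 - P_e)
kappa = (0.430464 - 0.495724) / (1 - 0.495724)
kappa = -0.1294

-0.1294


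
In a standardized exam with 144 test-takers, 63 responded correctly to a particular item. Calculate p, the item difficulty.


Item difficulty p = number correct / total examinees
p = 63 / 144
p = 0.4375

0.4375


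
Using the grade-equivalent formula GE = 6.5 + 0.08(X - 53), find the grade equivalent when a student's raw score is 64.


raw - median = 64 - 53 = 11
slope * diff = 0.08 * 11 = 0.88
GE = 6.5 + 0.88
GE = 7.38

7.38


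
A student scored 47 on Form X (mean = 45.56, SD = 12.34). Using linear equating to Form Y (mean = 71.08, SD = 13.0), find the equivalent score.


slope = SD_Y / SD_X = 13.0 / 12.34 ~ 1.0535
intercept = mean_Y - slope * mean_X = 71.08 - (13.0 / 12.34) * 45.56 ~ 23.0832
Y = slope * X + intercept. To avoid rounding drift from the rounded slope/intercept, evaluate the equivalent form Y = mean_Y + SD_Y * (X - mean_X) / SD_X at full precision:
Y = 71.08 + 13.0 * (47 - 45.56) / 12.34
Y = 71.08 + 13.0 * 1.44 / 12.34
Y = 71.08 + 18.72 / 12.34
Y = 71.08 + 1.517
Y = 72.597

72.597


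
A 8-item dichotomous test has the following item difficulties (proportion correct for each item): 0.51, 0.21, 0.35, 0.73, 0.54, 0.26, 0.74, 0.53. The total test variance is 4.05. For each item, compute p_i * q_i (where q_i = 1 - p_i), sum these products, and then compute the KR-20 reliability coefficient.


For each item, compute p_i * q_i:
  Item 1: 0.51 * 0.49 = 0.2499
  Item 2: 0.21 * 0.79 = 0.1659
  Item 3: 0.35 * 0.65 = 0.2275
  Item 4: 0.73 * 0.27 = 0.1971
  Item 5: 0.54 * 0.46 = 0.2484
  Item 6: 0.26 * 0.74 = 0.1924
  Item 7: 0.74 * 0.26 = 0.1924
  Item 8: 0.53 * 0.47 = 0.2491
Sum(p_i * q_i) = 0.2499 + 0.1659 + 0.2275 + 0.1971 + 0.2484 + 0.1924 + 0.1924 + 0.2491 = 1.7227
KR-20 = (k/(k-1)) * (1 - Sum(p_i*q_i) / Var_total)
= (8/7) * (1 - 1.7227/4.05)
= 1.1429 * 0.5746
KR-20 = 0.6567

0.6567


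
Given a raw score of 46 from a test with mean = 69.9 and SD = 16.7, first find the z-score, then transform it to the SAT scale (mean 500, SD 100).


z = (X - mean) / SD = (46 - 69.9) / 16.7
z = -23.9 / 16.7
z = -1.4311
SAT-scale = SAT = 500 + 100z
Carry z at full precision (z = -23.9 / 16.7) into the conversion:
SAT-scale = 500 + 100 * (-23.9 / 16.7) = 500 + -2390 / 16.7
SAT-scale = 500 + -143.1138
SAT-scale = 356.8862

356.8862


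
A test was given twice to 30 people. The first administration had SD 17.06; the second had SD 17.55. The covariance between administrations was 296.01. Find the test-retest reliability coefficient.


r = cov(X,Y) / (SD_X * SD_Y)
r = 296.01 / (17.06 * 17.55)
r = 296.01 / 299.403
r = 0.9887

0.9887


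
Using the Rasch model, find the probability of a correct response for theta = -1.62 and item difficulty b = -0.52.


theta - b = -1.62 - -0.52 = -1.1
exp(-(theta - b)) = exp(1.1) = 3.0042
P = 1 / (1 + 3.0042)
P = 0.2497

0.2497


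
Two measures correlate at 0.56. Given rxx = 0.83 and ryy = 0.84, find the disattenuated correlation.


r_corrected = rxy / sqrt(rxx * ryy)
= 0.56 / sqrt(0.83 * 0.84)
= 0.56 / sqrt(0.6972)
= 0.56 / 0.834985
r_corrected = 0.6707

0.6707


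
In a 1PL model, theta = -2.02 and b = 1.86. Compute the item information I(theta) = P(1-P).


P = 1/(1+exp(-(-2.02-1.86))) = 0.0202
I = P*(1-P) = 0.0202 * 0.9798
I = 0.0198

0.0198


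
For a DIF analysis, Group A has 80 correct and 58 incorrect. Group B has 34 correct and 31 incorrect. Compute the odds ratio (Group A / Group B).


Odds_A = 80/58 = 1.3793
Odds_B = 34/31 = 1.0968
OR = Odds_A / Odds_B = 1.3793 / 1.0968
Exactly, OR = (80 * 31) / (58 * 34) = 2480 / 1972
OR = 1.2576

1.2576


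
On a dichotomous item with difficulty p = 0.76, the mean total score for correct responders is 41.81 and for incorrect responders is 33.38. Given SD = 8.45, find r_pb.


q = 1 - p = 0.24
rpb = ((M1 - M0) / SD) * sqrt(p * q)
rpb = ((41.81 - 33.38) / 8.45) * sqrt(0.76 * 0.24)
rpb = 0.4261

0.4261


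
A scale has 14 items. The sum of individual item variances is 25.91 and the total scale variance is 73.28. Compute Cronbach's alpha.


alpha = (k/(k-1)) * (1 - sum(si^2)/s_total^2)
= (14/13) * (1 - 25.91/73.28)
alpha = 0.6961

0.6961


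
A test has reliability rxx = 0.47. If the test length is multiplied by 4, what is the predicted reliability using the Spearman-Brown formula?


r_new = (n * rxx) / (1 + (n-1) * rxx)
r_new = (4 * 0.47) / (1 + 3 * 0.47)
r_new = 1.88 / 2.41
r_new = 0.7801

0.7801


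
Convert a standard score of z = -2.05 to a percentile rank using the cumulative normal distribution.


CDF(z) = 0.5 * (1 + erf(z/sqrt(2)))
erf(-1.4496) = -0.9596
CDF = 0.0202
Percentile rank = 0.0202 * 100 = 2.02

2.02


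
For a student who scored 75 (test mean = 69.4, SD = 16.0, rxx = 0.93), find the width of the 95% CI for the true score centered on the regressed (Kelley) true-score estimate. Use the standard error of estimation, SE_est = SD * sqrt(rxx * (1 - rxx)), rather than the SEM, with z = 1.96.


True score estimate = 0.93*75 + 0.07*69.4 = 74.608
SE_est = SD * sqrt(rxx * (1 - rxx)) = 16.0 * sqrt(0.93 * 0.07) = 16.0 * sqrt(0.0651) = 4.082352
CI = T_est +/- z * SE_est, so width = 2 * z * SE_est = 2 * 1.96 * 4.082352
Width = 16.0028

16.0028


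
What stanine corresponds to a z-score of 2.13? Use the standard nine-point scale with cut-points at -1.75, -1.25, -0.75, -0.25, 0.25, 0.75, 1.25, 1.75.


Stanine boundaries: [-1.75, -1.25, -0.75, -0.25, 0.25, 0.75, 1.25, 1.75]
z = 2.13
Check each boundary:
  z >= -1.75 -> could be stanine 2
  z >= -1.25 -> could be stanine 3
  z >= -0.75 -> could be stanine 4
  z >= -0.25 -> could be stanine 5
  z >= 0.25 -> could be stanine 6
  z >= 0.75 -> could be stanine 7
  z >= 1.25 -> could be stanine 8
  z >= 1.75 -> could be stanine 9
Highest qualifying boundary gives stanine = 9

9


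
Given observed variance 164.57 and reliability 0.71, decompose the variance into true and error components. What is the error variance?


var_true = rxx * var_obs = 0.71 * 164.57 = 116.8447
var_error = var_obs - var_true
var_error = 164.57 - 116.8447
var_error = 47.7253

47.7253


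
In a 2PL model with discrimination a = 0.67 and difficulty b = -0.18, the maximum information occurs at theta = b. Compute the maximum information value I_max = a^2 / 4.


For 2PL, max info at theta = b = -0.18
I_max = a^2 / 4 = 0.67^2 / 4
= 0.4489 / 4
I_max = 0.1122

0.1122


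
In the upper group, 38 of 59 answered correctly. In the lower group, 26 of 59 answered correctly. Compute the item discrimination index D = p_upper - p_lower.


p_upper = 38/59 = 0.6441
p_lower = 26/59 = 0.4407
D = 0.6441 - 0.4407 = 0.2034

0.2034


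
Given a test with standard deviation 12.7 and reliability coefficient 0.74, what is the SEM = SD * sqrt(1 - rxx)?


SEM = SD * sqrt(1 - rxx)
SEM = 12.7 * sqrt(1 - 0.74)
SEM = 12.7 * sqrt(0.26) = 12.7 * 0.509902
SEM = 6.4758

6.4758


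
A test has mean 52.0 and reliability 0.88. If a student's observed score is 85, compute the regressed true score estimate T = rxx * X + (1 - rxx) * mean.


T_est = rxx * X + (1 - rxx) * mean
T_est = 0.88 * 85 + 0.12 * 52.0
T_est = 74.8 + 6.24
T_est = 81.04

81.04


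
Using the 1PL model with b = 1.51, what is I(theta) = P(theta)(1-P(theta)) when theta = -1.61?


P = 1/(1+exp(-(-1.61-1.51))) = 0.0423
I = P*(1-P) = 0.0423 * 0.9577
I = 0.0405

0.0405


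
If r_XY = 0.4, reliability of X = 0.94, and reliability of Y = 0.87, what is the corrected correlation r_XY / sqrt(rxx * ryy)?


r_corrected = rxy / sqrt(rxx * ryy)
= 0.4 / sqrt(0.94 * 0.87)
= 0.4 / sqrt(0.8178)
= 0.4 / 0.904323
r_corrected = 0.4423

0.4423


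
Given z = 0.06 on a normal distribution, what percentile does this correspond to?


CDF(z) = 0.5 * (1 + erf(z/sqrt(2)))
erf(0.0424) = 0.0478
CDF = 0.5239
Percentile rank = 0.5239 * 100 = 52.39

52.39


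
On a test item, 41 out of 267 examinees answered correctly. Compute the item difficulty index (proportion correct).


Item difficulty p = number correct / total examinees
p = 41 / 267
p = 0.1536

0.1536


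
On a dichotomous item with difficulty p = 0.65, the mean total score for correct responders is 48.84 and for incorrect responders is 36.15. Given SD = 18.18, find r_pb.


q = 1 - p = 0.35
rpb = ((M1 - M0) / SD) * sqrt(p * q)
rpb = ((48.84 - 36.15) / 18.18) * sqrt(0.65 * 0.35)
rpb = 0.3329

0.3329


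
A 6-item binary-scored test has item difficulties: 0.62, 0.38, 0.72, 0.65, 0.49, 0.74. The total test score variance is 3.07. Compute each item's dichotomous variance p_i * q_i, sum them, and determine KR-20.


For each item, compute p_i * q_i:
  Item 1: 0.62 * 0.38 = 0.2356
  Item 2: 0.38 * 0.62 = 0.2356
  Item 3: 0.72 * 0.28 = 0.2016
  Item 4: 0.65 * 0.35 = 0.2275
  Item 5: 0.49 * 0.51 = 0.2499
  Item 6: 0.74 * 0.26 = 0.1924
Sum(p_i * q_i) = 0.2356 + 0.2356 + 0.2016 + 0.2275 + 0.2499 + 0.1924 = 1.3426
KR-20 = (k/(k-1)) * (1 - Sum(p_i*q_i) / Var_total)
= (6/5) * (1 - 1.3426/3.07)
= 1.2 * 0.5627
KR-20 = 0.6752

0.6752


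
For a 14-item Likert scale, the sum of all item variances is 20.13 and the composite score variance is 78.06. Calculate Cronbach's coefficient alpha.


alpha = (k/(k-1)) * (1 - sum(si^2)/s_total^2)
= (14/13) * (1 - 20.13/78.06)
alpha = 0.7992

0.7992


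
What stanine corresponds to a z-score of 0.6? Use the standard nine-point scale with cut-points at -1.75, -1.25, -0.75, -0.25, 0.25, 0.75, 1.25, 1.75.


Stanine boundaries: [-1.75, -1.25, -0.75, -0.25, 0.25, 0.75, 1.25, 1.75]
z = 0.6
Check each boundary:
  z >= -1.75 -> could be stanine 2
  z >= -1.25 -> could be stanine 3
  z >= -0.75 -> could be stanine 4
  z >= -0.25 -> could be stanine 5
  z >= 0.25 -> could be stanine 6
  z < 0.75
  z < 1.25
  z < 1.75
Highest qualifying boundary gives stanine = 6

6


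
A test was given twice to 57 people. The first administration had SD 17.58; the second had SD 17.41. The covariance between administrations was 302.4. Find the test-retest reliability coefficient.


r = cov(X,Y) / (SD_X * SD_Y)
r = 302.4 / (17.58 * 17.41)
r = 302.4 / 306.0678
r = 0.988

0.988


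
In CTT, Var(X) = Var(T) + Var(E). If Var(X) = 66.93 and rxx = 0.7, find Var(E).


var_true = rxx * var_obs = 0.7 * 66.93 = 46.851
var_error = var_obs - var_true
var_error = 66.93 - 46.851
var_error = 20.079

20.079


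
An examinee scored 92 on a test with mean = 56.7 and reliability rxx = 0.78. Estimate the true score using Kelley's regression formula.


T_est = rxx * X + (1 - rxx) * mean
T_est = 0.78 * 92 + 0.22 * 56.7
T_est = 71.76 + 12.474
T_est = 84.234

84.234


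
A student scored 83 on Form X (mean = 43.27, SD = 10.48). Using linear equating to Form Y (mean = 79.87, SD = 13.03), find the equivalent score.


slope = SD_Y / SD_X = 13.03 / 10.48 ~ 1.2433
intercept = mean_Y - slope * mean_X = 79.87 - (13.03 / 10.48) * 43.27 ~ 26.0715
Y = slope * X + intercept. To avoid rounding drift from the rounded slope/intercept, evaluate the equivalent form Y = mean_Y + SD_Y * (X - mean_X) / SD_X at full precision:
Y = 79.87 + 13.03 * (83 - 43.27) / 10.48
Y = 79.87 + 13.03 * 39.73 / 10.48
Y = 79.87 + 517.6819 / 10.48
Y = 79.87 + 49.3971
Y = 129.2671

129.2671


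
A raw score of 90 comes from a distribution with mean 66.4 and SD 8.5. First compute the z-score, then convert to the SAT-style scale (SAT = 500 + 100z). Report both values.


z = (X - mean) / SD = (90 - 66.4) / 8.5
z = 23.6 / 8.5
z = 2.7765
SAT-scale = SAT = 500 + 100z
Carry z at full precision (z = 23.6 / 8.5) into the conversion:
SAT-scale = 500 + 100 * (23.6 / 8.5) = 500 + 2360 / 8.5
SAT-scale = 500 + 277.6471
SAT-scale = 777.6471

777.6471


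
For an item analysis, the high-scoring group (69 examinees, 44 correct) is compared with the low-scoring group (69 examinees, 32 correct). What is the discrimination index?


p_upper = 44/69 = 0.6377
p_lower = 32/69 = 0.4638
D = 0.6377 - 0.4638 = 0.1739

0.1739


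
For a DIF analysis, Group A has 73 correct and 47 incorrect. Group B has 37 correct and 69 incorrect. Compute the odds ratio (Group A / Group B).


Odds_A = 73/47 = 1.5532
Odds_B = 37/69 = 0.5362
OR = Odds_A / Odds_B = 1.5532 / 0.5362
Exactly, OR = (73 * 69) / (47 * 37) = 5037 / 1739
OR = 2.8965

2.8965


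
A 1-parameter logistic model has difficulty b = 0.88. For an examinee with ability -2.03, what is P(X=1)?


theta - b = -2.03 - 0.88 = -2.91
exp(-(theta - b)) = exp(2.91) = 18.3568
P = 1 / (1 + 18.3568)
P = 0.0517

0.0517


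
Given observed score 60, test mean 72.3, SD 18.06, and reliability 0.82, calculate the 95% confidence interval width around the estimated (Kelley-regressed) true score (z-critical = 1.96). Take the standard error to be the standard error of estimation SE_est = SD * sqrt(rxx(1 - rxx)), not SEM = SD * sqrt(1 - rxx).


True score estimate = 0.82*60 + 0.18*72.3 = 62.214
SE_est = SD * sqrt(rxx * (1 - rxx)) = 18.06 * sqrt(0.82 * 0.18) = 18.06 * sqrt(0.1476) = 6.938425
CI = T_est +/- z * SE_est, so width = 2 * z * SE_est = 2 * 1.96 * 6.938425
Width = 27.1986

27.1986


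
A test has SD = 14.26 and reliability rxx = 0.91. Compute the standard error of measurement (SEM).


SEM = SD * sqrt(1 - rxx)
SEM = 14.26 * sqrt(1 - 0.91)
SEM = 14.26 * sqrt(0.09) = 14.26 * 0.3
SEM = 4.278

4.278


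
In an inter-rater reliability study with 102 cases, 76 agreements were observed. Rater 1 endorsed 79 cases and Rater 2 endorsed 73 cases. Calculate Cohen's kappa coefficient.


P_o = 76/102 = 0.745098
P_e = (79*73 + 23*29) / 10404 = 0.618416
kappa = (P_o - P_e) / (1 - P_e)
kappa = (0.745098 - 0.618416) / (1 - 0.618416)
kappa = 0.332

0.332


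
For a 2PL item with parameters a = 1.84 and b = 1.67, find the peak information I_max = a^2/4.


For 2PL, max info at theta = b = 1.67
I_max = a^2 / 4 = 1.84^2 / 4
= 3.3856 / 4
I_max = 0.8464

0.8464


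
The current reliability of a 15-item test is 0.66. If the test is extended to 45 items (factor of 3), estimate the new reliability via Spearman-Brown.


r_new = (n * rxx) / (1 + (n-1) * rxx)
r_new = (3 * 0.66) / (1 + 2 * 0.66)
r_new = 1.98 / 2.32
r_new = 0.8534

0.8534


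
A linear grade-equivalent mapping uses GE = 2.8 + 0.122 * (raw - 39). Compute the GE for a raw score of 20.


raw - median = 20 - 39 = -19
slope * diff = 0.122 * -19 = -2.318
GE = 2.8 + -2.318
GE = 0.482

0.482


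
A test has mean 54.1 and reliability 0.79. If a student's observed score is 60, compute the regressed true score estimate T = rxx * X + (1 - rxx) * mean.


T_est = rxx * X + (1 - rxx) * mean
T_est = 0.79 * 60 + 0.21 * 54.1
T_est = 47.4 + 11.361
T_est = 58.761

58.761


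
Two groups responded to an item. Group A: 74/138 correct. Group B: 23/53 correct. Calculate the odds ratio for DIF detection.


Odds_A = 74/64 = 1.1562
Odds_B = 23/30 = 0.7667
OR = Odds_A / Odds_B = 1.1562 / 0.7667
Exactly, OR = (74 * 30) / (64 * 23) = 2220 / 1472
OR = 1.5082

1.5082


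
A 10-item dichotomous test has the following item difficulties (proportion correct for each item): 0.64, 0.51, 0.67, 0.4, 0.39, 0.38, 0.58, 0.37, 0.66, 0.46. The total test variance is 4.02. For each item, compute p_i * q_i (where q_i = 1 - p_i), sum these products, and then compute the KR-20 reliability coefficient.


For each item, compute p_i * q_i:
  Item 1: 0.64 * 0.36 = 0.2304
  Item 2: 0.51 * 0.49 = 0.2499
  Item 3: 0.67 * 0.33 = 0.2211
  Item 4: 0.4 * 0.6 = 0.24
  Item 5: 0.39 * 0.61 = 0.2379
  Item 6: 0.38 * 0.62 = 0.2356
  Item 7: 0.58 * 0.42 = 0.2436
  Item 8: 0.37 * 0.63 = 0.2331
  Item 9: 0.66 * 0.34 = 0.2244
  Item 10: 0.46 * 0.54 = 0.2484
Sum(p_i * q_i) = 0.2304 + 0.2499 + 0.2211 + 0.24 + 0.2379 + 0.2356 + 0.2436 + 0.2331 + 0.2244 + 0.2484 = 2.3644
KR-20 = (k/(k-1)) * (1 - Sum(p_i*q_i) / Var_total)
= (10/9) * (1 - 2.3644/4.02)
= 1.1111 * 0.4118
KR-20 = 0.4576

0.4576


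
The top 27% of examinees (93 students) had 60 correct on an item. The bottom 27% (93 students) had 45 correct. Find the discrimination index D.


p_upper = 60/93 = 0.6452
p_lower = 45/93 = 0.4839
D = 0.6452 - 0.4839 = 0.1613

0.1613


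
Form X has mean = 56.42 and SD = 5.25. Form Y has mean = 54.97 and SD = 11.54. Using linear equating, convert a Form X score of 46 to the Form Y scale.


slope = SD_Y / SD_X = 11.54 / 5.25 ~ 2.1981
intercept = mean_Y - slope * mean_X = 54.97 - (11.54 / 5.25) * 56.42 ~ -69.0465
Y = slope * X + intercept. To avoid rounding drift from the rounded slope/intercept, evaluate the equivalent form Y = mean_Y + SD_Y * (X - mean_X) / SD_X at full precision:
Y = 54.97 + 11.54 * (46 - 56.42) / 5.25
Y = 54.97 - 11.54 * 10.42 / 5.25
Y = 54.97 - 120.2468 / 5.25
Y = 54.97 - 22.9042
Y = 32.0658

32.0658


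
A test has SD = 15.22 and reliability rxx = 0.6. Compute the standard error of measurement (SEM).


SEM = SD * sqrt(1 - rxx)
SEM = 15.22 * sqrt(1 - 0.6)
SEM = 15.22 * sqrt(0.4) = 15.22 * 0.632456
SEM = 9.626

9.626


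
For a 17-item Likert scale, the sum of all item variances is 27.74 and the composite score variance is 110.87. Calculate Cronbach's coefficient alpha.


alpha = (k/(k-1)) * (1 - sum(si^2)/s_total^2)
= (17/16) * (1 - 27.74/110.87)
alpha = 0.7967

0.7967


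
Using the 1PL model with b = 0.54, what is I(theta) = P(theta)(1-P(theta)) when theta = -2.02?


P = 1/(1+exp(-(-2.02-0.54))) = 0.0718
I = P*(1-P) = 0.0718 * 0.9282
I = 0.0666

0.0666


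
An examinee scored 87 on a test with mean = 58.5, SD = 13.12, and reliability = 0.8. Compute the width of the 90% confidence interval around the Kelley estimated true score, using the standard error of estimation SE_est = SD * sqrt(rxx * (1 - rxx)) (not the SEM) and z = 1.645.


True score estimate = 0.8*87 + 0.2*58.5 = 81.3
SE_est = SD * sqrt(rxx * (1 - rxx)) = 13.12 * sqrt(0.8 * 0.2) = 13.12 * sqrt(0.16) = 5.248
CI = T_est +/- z * SE_est, so width = 2 * z * SE_est = 2 * 1.645 * 5.248
Width = 17.2659

17.2659


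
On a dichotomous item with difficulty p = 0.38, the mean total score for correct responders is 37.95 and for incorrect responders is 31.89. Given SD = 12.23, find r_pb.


q = 1 - p = 0.62
rpb = ((M1 - M0) / SD) * sqrt(p * q)
rpb = ((37.95 - 31.89) / 12.23) * sqrt(0.38 * 0.62)
rpb = 0.2405

0.2405
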